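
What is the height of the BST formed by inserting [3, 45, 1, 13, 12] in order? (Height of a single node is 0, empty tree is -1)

Insertion order: [3, 45, 1, 13, 12]
Tree (level-order array): [3, 1, 45, None, None, 13, None, 12]
Compute height bottom-up (empty subtree = -1):
  height(1) = 1 + max(-1, -1) = 0
  height(12) = 1 + max(-1, -1) = 0
  height(13) = 1 + max(0, -1) = 1
  height(45) = 1 + max(1, -1) = 2
  height(3) = 1 + max(0, 2) = 3
Height = 3


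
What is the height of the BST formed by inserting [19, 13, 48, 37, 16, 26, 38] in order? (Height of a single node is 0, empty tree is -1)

Insertion order: [19, 13, 48, 37, 16, 26, 38]
Tree (level-order array): [19, 13, 48, None, 16, 37, None, None, None, 26, 38]
Compute height bottom-up (empty subtree = -1):
  height(16) = 1 + max(-1, -1) = 0
  height(13) = 1 + max(-1, 0) = 1
  height(26) = 1 + max(-1, -1) = 0
  height(38) = 1 + max(-1, -1) = 0
  height(37) = 1 + max(0, 0) = 1
  height(48) = 1 + max(1, -1) = 2
  height(19) = 1 + max(1, 2) = 3
Height = 3


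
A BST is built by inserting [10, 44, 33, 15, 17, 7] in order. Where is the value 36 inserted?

Starting tree (level order): [10, 7, 44, None, None, 33, None, 15, None, None, 17]
Insertion path: 10 -> 44 -> 33
Result: insert 36 as right child of 33
Final tree (level order): [10, 7, 44, None, None, 33, None, 15, 36, None, 17]


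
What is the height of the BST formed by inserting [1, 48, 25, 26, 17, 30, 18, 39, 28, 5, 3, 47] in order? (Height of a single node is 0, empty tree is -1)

Insertion order: [1, 48, 25, 26, 17, 30, 18, 39, 28, 5, 3, 47]
Tree (level-order array): [1, None, 48, 25, None, 17, 26, 5, 18, None, 30, 3, None, None, None, 28, 39, None, None, None, None, None, 47]
Compute height bottom-up (empty subtree = -1):
  height(3) = 1 + max(-1, -1) = 0
  height(5) = 1 + max(0, -1) = 1
  height(18) = 1 + max(-1, -1) = 0
  height(17) = 1 + max(1, 0) = 2
  height(28) = 1 + max(-1, -1) = 0
  height(47) = 1 + max(-1, -1) = 0
  height(39) = 1 + max(-1, 0) = 1
  height(30) = 1 + max(0, 1) = 2
  height(26) = 1 + max(-1, 2) = 3
  height(25) = 1 + max(2, 3) = 4
  height(48) = 1 + max(4, -1) = 5
  height(1) = 1 + max(-1, 5) = 6
Height = 6


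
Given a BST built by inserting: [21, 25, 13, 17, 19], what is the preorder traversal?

Tree insertion order: [21, 25, 13, 17, 19]
Tree (level-order array): [21, 13, 25, None, 17, None, None, None, 19]
Preorder traversal: [21, 13, 17, 19, 25]


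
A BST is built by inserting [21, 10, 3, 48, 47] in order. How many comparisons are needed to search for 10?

Search path for 10: 21 -> 10
Found: True
Comparisons: 2


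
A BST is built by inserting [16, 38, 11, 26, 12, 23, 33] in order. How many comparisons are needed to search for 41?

Search path for 41: 16 -> 38
Found: False
Comparisons: 2


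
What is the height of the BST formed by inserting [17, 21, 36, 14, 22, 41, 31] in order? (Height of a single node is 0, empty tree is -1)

Insertion order: [17, 21, 36, 14, 22, 41, 31]
Tree (level-order array): [17, 14, 21, None, None, None, 36, 22, 41, None, 31]
Compute height bottom-up (empty subtree = -1):
  height(14) = 1 + max(-1, -1) = 0
  height(31) = 1 + max(-1, -1) = 0
  height(22) = 1 + max(-1, 0) = 1
  height(41) = 1 + max(-1, -1) = 0
  height(36) = 1 + max(1, 0) = 2
  height(21) = 1 + max(-1, 2) = 3
  height(17) = 1 + max(0, 3) = 4
Height = 4


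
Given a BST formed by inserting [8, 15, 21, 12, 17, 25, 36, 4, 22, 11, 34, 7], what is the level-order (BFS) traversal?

Tree insertion order: [8, 15, 21, 12, 17, 25, 36, 4, 22, 11, 34, 7]
Tree (level-order array): [8, 4, 15, None, 7, 12, 21, None, None, 11, None, 17, 25, None, None, None, None, 22, 36, None, None, 34]
BFS from the root, enqueuing left then right child of each popped node:
  queue [8] -> pop 8, enqueue [4, 15], visited so far: [8]
  queue [4, 15] -> pop 4, enqueue [7], visited so far: [8, 4]
  queue [15, 7] -> pop 15, enqueue [12, 21], visited so far: [8, 4, 15]
  queue [7, 12, 21] -> pop 7, enqueue [none], visited so far: [8, 4, 15, 7]
  queue [12, 21] -> pop 12, enqueue [11], visited so far: [8, 4, 15, 7, 12]
  queue [21, 11] -> pop 21, enqueue [17, 25], visited so far: [8, 4, 15, 7, 12, 21]
  queue [11, 17, 25] -> pop 11, enqueue [none], visited so far: [8, 4, 15, 7, 12, 21, 11]
  queue [17, 25] -> pop 17, enqueue [none], visited so far: [8, 4, 15, 7, 12, 21, 11, 17]
  queue [25] -> pop 25, enqueue [22, 36], visited so far: [8, 4, 15, 7, 12, 21, 11, 17, 25]
  queue [22, 36] -> pop 22, enqueue [none], visited so far: [8, 4, 15, 7, 12, 21, 11, 17, 25, 22]
  queue [36] -> pop 36, enqueue [34], visited so far: [8, 4, 15, 7, 12, 21, 11, 17, 25, 22, 36]
  queue [34] -> pop 34, enqueue [none], visited so far: [8, 4, 15, 7, 12, 21, 11, 17, 25, 22, 36, 34]
Result: [8, 4, 15, 7, 12, 21, 11, 17, 25, 22, 36, 34]


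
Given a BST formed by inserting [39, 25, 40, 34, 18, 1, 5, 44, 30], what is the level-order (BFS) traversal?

Tree insertion order: [39, 25, 40, 34, 18, 1, 5, 44, 30]
Tree (level-order array): [39, 25, 40, 18, 34, None, 44, 1, None, 30, None, None, None, None, 5]
BFS from the root, enqueuing left then right child of each popped node:
  queue [39] -> pop 39, enqueue [25, 40], visited so far: [39]
  queue [25, 40] -> pop 25, enqueue [18, 34], visited so far: [39, 25]
  queue [40, 18, 34] -> pop 40, enqueue [44], visited so far: [39, 25, 40]
  queue [18, 34, 44] -> pop 18, enqueue [1], visited so far: [39, 25, 40, 18]
  queue [34, 44, 1] -> pop 34, enqueue [30], visited so far: [39, 25, 40, 18, 34]
  queue [44, 1, 30] -> pop 44, enqueue [none], visited so far: [39, 25, 40, 18, 34, 44]
  queue [1, 30] -> pop 1, enqueue [5], visited so far: [39, 25, 40, 18, 34, 44, 1]
  queue [30, 5] -> pop 30, enqueue [none], visited so far: [39, 25, 40, 18, 34, 44, 1, 30]
  queue [5] -> pop 5, enqueue [none], visited so far: [39, 25, 40, 18, 34, 44, 1, 30, 5]
Result: [39, 25, 40, 18, 34, 44, 1, 30, 5]


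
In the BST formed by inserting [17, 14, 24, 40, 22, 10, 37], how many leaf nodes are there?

Tree built from: [17, 14, 24, 40, 22, 10, 37]
Tree (level-order array): [17, 14, 24, 10, None, 22, 40, None, None, None, None, 37]
Rule: A leaf has 0 children.
Per-node child counts:
  node 17: 2 child(ren)
  node 14: 1 child(ren)
  node 10: 0 child(ren)
  node 24: 2 child(ren)
  node 22: 0 child(ren)
  node 40: 1 child(ren)
  node 37: 0 child(ren)
Matching nodes: [10, 22, 37]
Count of leaf nodes: 3


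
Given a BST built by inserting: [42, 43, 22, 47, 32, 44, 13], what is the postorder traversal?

Tree insertion order: [42, 43, 22, 47, 32, 44, 13]
Tree (level-order array): [42, 22, 43, 13, 32, None, 47, None, None, None, None, 44]
Postorder traversal: [13, 32, 22, 44, 47, 43, 42]


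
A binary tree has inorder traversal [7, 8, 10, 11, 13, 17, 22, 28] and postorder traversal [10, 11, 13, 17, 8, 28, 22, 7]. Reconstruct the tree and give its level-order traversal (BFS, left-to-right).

Inorder:   [7, 8, 10, 11, 13, 17, 22, 28]
Postorder: [10, 11, 13, 17, 8, 28, 22, 7]
Algorithm: postorder visits root last, so walk postorder right-to-left;
each value is the root of the current inorder slice — split it at that
value, recurse on the right subtree first, then the left.
Recursive splits:
  root=7; inorder splits into left=[], right=[8, 10, 11, 13, 17, 22, 28]
  root=22; inorder splits into left=[8, 10, 11, 13, 17], right=[28]
  root=28; inorder splits into left=[], right=[]
  root=8; inorder splits into left=[], right=[10, 11, 13, 17]
  root=17; inorder splits into left=[10, 11, 13], right=[]
  root=13; inorder splits into left=[10, 11], right=[]
  root=11; inorder splits into left=[10], right=[]
  root=10; inorder splits into left=[], right=[]
Reconstructed level-order: [7, 22, 8, 28, 17, 13, 11, 10]


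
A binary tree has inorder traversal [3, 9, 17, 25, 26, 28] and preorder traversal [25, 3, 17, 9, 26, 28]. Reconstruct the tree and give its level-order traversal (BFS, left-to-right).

Inorder:  [3, 9, 17, 25, 26, 28]
Preorder: [25, 3, 17, 9, 26, 28]
Algorithm: preorder visits root first, so consume preorder in order;
for each root, split the current inorder slice at that value into
left-subtree inorder and right-subtree inorder, then recurse.
Recursive splits:
  root=25; inorder splits into left=[3, 9, 17], right=[26, 28]
  root=3; inorder splits into left=[], right=[9, 17]
  root=17; inorder splits into left=[9], right=[]
  root=9; inorder splits into left=[], right=[]
  root=26; inorder splits into left=[], right=[28]
  root=28; inorder splits into left=[], right=[]
Reconstructed level-order: [25, 3, 26, 17, 28, 9]


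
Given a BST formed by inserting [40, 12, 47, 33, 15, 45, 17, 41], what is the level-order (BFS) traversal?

Tree insertion order: [40, 12, 47, 33, 15, 45, 17, 41]
Tree (level-order array): [40, 12, 47, None, 33, 45, None, 15, None, 41, None, None, 17]
BFS from the root, enqueuing left then right child of each popped node:
  queue [40] -> pop 40, enqueue [12, 47], visited so far: [40]
  queue [12, 47] -> pop 12, enqueue [33], visited so far: [40, 12]
  queue [47, 33] -> pop 47, enqueue [45], visited so far: [40, 12, 47]
  queue [33, 45] -> pop 33, enqueue [15], visited so far: [40, 12, 47, 33]
  queue [45, 15] -> pop 45, enqueue [41], visited so far: [40, 12, 47, 33, 45]
  queue [15, 41] -> pop 15, enqueue [17], visited so far: [40, 12, 47, 33, 45, 15]
  queue [41, 17] -> pop 41, enqueue [none], visited so far: [40, 12, 47, 33, 45, 15, 41]
  queue [17] -> pop 17, enqueue [none], visited so far: [40, 12, 47, 33, 45, 15, 41, 17]
Result: [40, 12, 47, 33, 45, 15, 41, 17]


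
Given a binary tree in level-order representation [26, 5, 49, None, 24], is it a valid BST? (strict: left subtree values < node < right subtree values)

Level-order array: [26, 5, 49, None, 24]
Validate using subtree bounds (lo, hi): at each node, require lo < value < hi,
then recurse left with hi=value and right with lo=value.
Preorder trace (stopping at first violation):
  at node 26 with bounds (-inf, +inf): OK
  at node 5 with bounds (-inf, 26): OK
  at node 24 with bounds (5, 26): OK
  at node 49 with bounds (26, +inf): OK
No violation found at any node.
Result: Valid BST


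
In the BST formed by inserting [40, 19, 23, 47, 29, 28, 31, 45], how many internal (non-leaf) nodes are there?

Tree built from: [40, 19, 23, 47, 29, 28, 31, 45]
Tree (level-order array): [40, 19, 47, None, 23, 45, None, None, 29, None, None, 28, 31]
Rule: An internal node has at least one child.
Per-node child counts:
  node 40: 2 child(ren)
  node 19: 1 child(ren)
  node 23: 1 child(ren)
  node 29: 2 child(ren)
  node 28: 0 child(ren)
  node 31: 0 child(ren)
  node 47: 1 child(ren)
  node 45: 0 child(ren)
Matching nodes: [40, 19, 23, 29, 47]
Count of internal (non-leaf) nodes: 5


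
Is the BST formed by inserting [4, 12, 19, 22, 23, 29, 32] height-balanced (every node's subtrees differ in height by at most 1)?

Tree (level-order array): [4, None, 12, None, 19, None, 22, None, 23, None, 29, None, 32]
Definition: a tree is height-balanced if, at every node, |h(left) - h(right)| <= 1 (empty subtree has height -1).
Bottom-up per-node check:
  node 32: h_left=-1, h_right=-1, diff=0 [OK], height=0
  node 29: h_left=-1, h_right=0, diff=1 [OK], height=1
  node 23: h_left=-1, h_right=1, diff=2 [FAIL (|-1-1|=2 > 1)], height=2
  node 22: h_left=-1, h_right=2, diff=3 [FAIL (|-1-2|=3 > 1)], height=3
  node 19: h_left=-1, h_right=3, diff=4 [FAIL (|-1-3|=4 > 1)], height=4
  node 12: h_left=-1, h_right=4, diff=5 [FAIL (|-1-4|=5 > 1)], height=5
  node 4: h_left=-1, h_right=5, diff=6 [FAIL (|-1-5|=6 > 1)], height=6
Node 23 violates the condition: |-1 - 1| = 2 > 1.
Result: Not balanced


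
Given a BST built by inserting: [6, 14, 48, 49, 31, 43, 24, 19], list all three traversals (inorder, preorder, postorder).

Tree insertion order: [6, 14, 48, 49, 31, 43, 24, 19]
Tree (level-order array): [6, None, 14, None, 48, 31, 49, 24, 43, None, None, 19]
Inorder (L, root, R): [6, 14, 19, 24, 31, 43, 48, 49]
Preorder (root, L, R): [6, 14, 48, 31, 24, 19, 43, 49]
Postorder (L, R, root): [19, 24, 43, 31, 49, 48, 14, 6]


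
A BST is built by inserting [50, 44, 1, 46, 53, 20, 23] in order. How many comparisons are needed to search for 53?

Search path for 53: 50 -> 53
Found: True
Comparisons: 2


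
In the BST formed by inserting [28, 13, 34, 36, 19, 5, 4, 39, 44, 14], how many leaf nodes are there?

Tree built from: [28, 13, 34, 36, 19, 5, 4, 39, 44, 14]
Tree (level-order array): [28, 13, 34, 5, 19, None, 36, 4, None, 14, None, None, 39, None, None, None, None, None, 44]
Rule: A leaf has 0 children.
Per-node child counts:
  node 28: 2 child(ren)
  node 13: 2 child(ren)
  node 5: 1 child(ren)
  node 4: 0 child(ren)
  node 19: 1 child(ren)
  node 14: 0 child(ren)
  node 34: 1 child(ren)
  node 36: 1 child(ren)
  node 39: 1 child(ren)
  node 44: 0 child(ren)
Matching nodes: [4, 14, 44]
Count of leaf nodes: 3


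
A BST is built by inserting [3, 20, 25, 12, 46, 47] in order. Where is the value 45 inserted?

Starting tree (level order): [3, None, 20, 12, 25, None, None, None, 46, None, 47]
Insertion path: 3 -> 20 -> 25 -> 46
Result: insert 45 as left child of 46
Final tree (level order): [3, None, 20, 12, 25, None, None, None, 46, 45, 47]


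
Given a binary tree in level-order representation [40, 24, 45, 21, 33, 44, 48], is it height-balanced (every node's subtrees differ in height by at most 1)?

Tree (level-order array): [40, 24, 45, 21, 33, 44, 48]
Definition: a tree is height-balanced if, at every node, |h(left) - h(right)| <= 1 (empty subtree has height -1).
Bottom-up per-node check:
  node 21: h_left=-1, h_right=-1, diff=0 [OK], height=0
  node 33: h_left=-1, h_right=-1, diff=0 [OK], height=0
  node 24: h_left=0, h_right=0, diff=0 [OK], height=1
  node 44: h_left=-1, h_right=-1, diff=0 [OK], height=0
  node 48: h_left=-1, h_right=-1, diff=0 [OK], height=0
  node 45: h_left=0, h_right=0, diff=0 [OK], height=1
  node 40: h_left=1, h_right=1, diff=0 [OK], height=2
All nodes satisfy the balance condition.
Result: Balanced


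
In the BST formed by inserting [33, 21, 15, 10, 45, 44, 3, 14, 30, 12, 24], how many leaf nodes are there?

Tree built from: [33, 21, 15, 10, 45, 44, 3, 14, 30, 12, 24]
Tree (level-order array): [33, 21, 45, 15, 30, 44, None, 10, None, 24, None, None, None, 3, 14, None, None, None, None, 12]
Rule: A leaf has 0 children.
Per-node child counts:
  node 33: 2 child(ren)
  node 21: 2 child(ren)
  node 15: 1 child(ren)
  node 10: 2 child(ren)
  node 3: 0 child(ren)
  node 14: 1 child(ren)
  node 12: 0 child(ren)
  node 30: 1 child(ren)
  node 24: 0 child(ren)
  node 45: 1 child(ren)
  node 44: 0 child(ren)
Matching nodes: [3, 12, 24, 44]
Count of leaf nodes: 4


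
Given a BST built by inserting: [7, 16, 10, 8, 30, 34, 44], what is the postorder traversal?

Tree insertion order: [7, 16, 10, 8, 30, 34, 44]
Tree (level-order array): [7, None, 16, 10, 30, 8, None, None, 34, None, None, None, 44]
Postorder traversal: [8, 10, 44, 34, 30, 16, 7]


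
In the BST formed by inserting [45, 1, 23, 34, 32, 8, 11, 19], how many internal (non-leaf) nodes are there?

Tree built from: [45, 1, 23, 34, 32, 8, 11, 19]
Tree (level-order array): [45, 1, None, None, 23, 8, 34, None, 11, 32, None, None, 19]
Rule: An internal node has at least one child.
Per-node child counts:
  node 45: 1 child(ren)
  node 1: 1 child(ren)
  node 23: 2 child(ren)
  node 8: 1 child(ren)
  node 11: 1 child(ren)
  node 19: 0 child(ren)
  node 34: 1 child(ren)
  node 32: 0 child(ren)
Matching nodes: [45, 1, 23, 8, 11, 34]
Count of internal (non-leaf) nodes: 6


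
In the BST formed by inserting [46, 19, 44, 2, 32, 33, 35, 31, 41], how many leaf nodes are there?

Tree built from: [46, 19, 44, 2, 32, 33, 35, 31, 41]
Tree (level-order array): [46, 19, None, 2, 44, None, None, 32, None, 31, 33, None, None, None, 35, None, 41]
Rule: A leaf has 0 children.
Per-node child counts:
  node 46: 1 child(ren)
  node 19: 2 child(ren)
  node 2: 0 child(ren)
  node 44: 1 child(ren)
  node 32: 2 child(ren)
  node 31: 0 child(ren)
  node 33: 1 child(ren)
  node 35: 1 child(ren)
  node 41: 0 child(ren)
Matching nodes: [2, 31, 41]
Count of leaf nodes: 3


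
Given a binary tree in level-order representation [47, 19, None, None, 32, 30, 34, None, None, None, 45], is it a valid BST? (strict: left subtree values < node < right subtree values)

Level-order array: [47, 19, None, None, 32, 30, 34, None, None, None, 45]
Validate using subtree bounds (lo, hi): at each node, require lo < value < hi,
then recurse left with hi=value and right with lo=value.
Preorder trace (stopping at first violation):
  at node 47 with bounds (-inf, +inf): OK
  at node 19 with bounds (-inf, 47): OK
  at node 32 with bounds (19, 47): OK
  at node 30 with bounds (19, 32): OK
  at node 34 with bounds (32, 47): OK
  at node 45 with bounds (34, 47): OK
No violation found at any node.
Result: Valid BST


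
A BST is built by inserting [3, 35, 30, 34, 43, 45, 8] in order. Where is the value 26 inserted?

Starting tree (level order): [3, None, 35, 30, 43, 8, 34, None, 45]
Insertion path: 3 -> 35 -> 30 -> 8
Result: insert 26 as right child of 8
Final tree (level order): [3, None, 35, 30, 43, 8, 34, None, 45, None, 26]


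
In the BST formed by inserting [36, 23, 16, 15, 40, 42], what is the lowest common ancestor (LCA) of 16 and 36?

Tree insertion order: [36, 23, 16, 15, 40, 42]
Tree (level-order array): [36, 23, 40, 16, None, None, 42, 15]
In a BST, the LCA of p=16, q=36 is the first node v on the
root-to-leaf path with p <= v <= q (go left if both < v, right if both > v).
Walk from root:
  at 36: 16 <= 36 <= 36, this is the LCA
LCA = 36


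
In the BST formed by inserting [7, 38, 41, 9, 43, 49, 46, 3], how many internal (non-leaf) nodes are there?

Tree built from: [7, 38, 41, 9, 43, 49, 46, 3]
Tree (level-order array): [7, 3, 38, None, None, 9, 41, None, None, None, 43, None, 49, 46]
Rule: An internal node has at least one child.
Per-node child counts:
  node 7: 2 child(ren)
  node 3: 0 child(ren)
  node 38: 2 child(ren)
  node 9: 0 child(ren)
  node 41: 1 child(ren)
  node 43: 1 child(ren)
  node 49: 1 child(ren)
  node 46: 0 child(ren)
Matching nodes: [7, 38, 41, 43, 49]
Count of internal (non-leaf) nodes: 5


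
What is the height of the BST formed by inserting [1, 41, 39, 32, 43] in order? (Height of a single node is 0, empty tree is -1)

Insertion order: [1, 41, 39, 32, 43]
Tree (level-order array): [1, None, 41, 39, 43, 32]
Compute height bottom-up (empty subtree = -1):
  height(32) = 1 + max(-1, -1) = 0
  height(39) = 1 + max(0, -1) = 1
  height(43) = 1 + max(-1, -1) = 0
  height(41) = 1 + max(1, 0) = 2
  height(1) = 1 + max(-1, 2) = 3
Height = 3


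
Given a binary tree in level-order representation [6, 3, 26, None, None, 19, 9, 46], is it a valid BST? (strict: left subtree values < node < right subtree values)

Level-order array: [6, 3, 26, None, None, 19, 9, 46]
Validate using subtree bounds (lo, hi): at each node, require lo < value < hi,
then recurse left with hi=value and right with lo=value.
Preorder trace (stopping at first violation):
  at node 6 with bounds (-inf, +inf): OK
  at node 3 with bounds (-inf, 6): OK
  at node 26 with bounds (6, +inf): OK
  at node 19 with bounds (6, 26): OK
  at node 46 with bounds (6, 19): VIOLATION
Node 46 violates its bound: not (6 < 46 < 19).
Result: Not a valid BST


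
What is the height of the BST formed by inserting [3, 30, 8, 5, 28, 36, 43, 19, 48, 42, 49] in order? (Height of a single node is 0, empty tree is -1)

Insertion order: [3, 30, 8, 5, 28, 36, 43, 19, 48, 42, 49]
Tree (level-order array): [3, None, 30, 8, 36, 5, 28, None, 43, None, None, 19, None, 42, 48, None, None, None, None, None, 49]
Compute height bottom-up (empty subtree = -1):
  height(5) = 1 + max(-1, -1) = 0
  height(19) = 1 + max(-1, -1) = 0
  height(28) = 1 + max(0, -1) = 1
  height(8) = 1 + max(0, 1) = 2
  height(42) = 1 + max(-1, -1) = 0
  height(49) = 1 + max(-1, -1) = 0
  height(48) = 1 + max(-1, 0) = 1
  height(43) = 1 + max(0, 1) = 2
  height(36) = 1 + max(-1, 2) = 3
  height(30) = 1 + max(2, 3) = 4
  height(3) = 1 + max(-1, 4) = 5
Height = 5


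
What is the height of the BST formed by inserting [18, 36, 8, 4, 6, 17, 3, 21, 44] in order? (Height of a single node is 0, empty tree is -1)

Insertion order: [18, 36, 8, 4, 6, 17, 3, 21, 44]
Tree (level-order array): [18, 8, 36, 4, 17, 21, 44, 3, 6]
Compute height bottom-up (empty subtree = -1):
  height(3) = 1 + max(-1, -1) = 0
  height(6) = 1 + max(-1, -1) = 0
  height(4) = 1 + max(0, 0) = 1
  height(17) = 1 + max(-1, -1) = 0
  height(8) = 1 + max(1, 0) = 2
  height(21) = 1 + max(-1, -1) = 0
  height(44) = 1 + max(-1, -1) = 0
  height(36) = 1 + max(0, 0) = 1
  height(18) = 1 + max(2, 1) = 3
Height = 3


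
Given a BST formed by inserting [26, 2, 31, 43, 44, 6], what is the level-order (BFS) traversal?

Tree insertion order: [26, 2, 31, 43, 44, 6]
Tree (level-order array): [26, 2, 31, None, 6, None, 43, None, None, None, 44]
BFS from the root, enqueuing left then right child of each popped node:
  queue [26] -> pop 26, enqueue [2, 31], visited so far: [26]
  queue [2, 31] -> pop 2, enqueue [6], visited so far: [26, 2]
  queue [31, 6] -> pop 31, enqueue [43], visited so far: [26, 2, 31]
  queue [6, 43] -> pop 6, enqueue [none], visited so far: [26, 2, 31, 6]
  queue [43] -> pop 43, enqueue [44], visited so far: [26, 2, 31, 6, 43]
  queue [44] -> pop 44, enqueue [none], visited so far: [26, 2, 31, 6, 43, 44]
Result: [26, 2, 31, 6, 43, 44]


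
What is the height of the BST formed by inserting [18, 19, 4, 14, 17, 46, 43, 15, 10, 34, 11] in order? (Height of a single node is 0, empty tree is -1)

Insertion order: [18, 19, 4, 14, 17, 46, 43, 15, 10, 34, 11]
Tree (level-order array): [18, 4, 19, None, 14, None, 46, 10, 17, 43, None, None, 11, 15, None, 34]
Compute height bottom-up (empty subtree = -1):
  height(11) = 1 + max(-1, -1) = 0
  height(10) = 1 + max(-1, 0) = 1
  height(15) = 1 + max(-1, -1) = 0
  height(17) = 1 + max(0, -1) = 1
  height(14) = 1 + max(1, 1) = 2
  height(4) = 1 + max(-1, 2) = 3
  height(34) = 1 + max(-1, -1) = 0
  height(43) = 1 + max(0, -1) = 1
  height(46) = 1 + max(1, -1) = 2
  height(19) = 1 + max(-1, 2) = 3
  height(18) = 1 + max(3, 3) = 4
Height = 4


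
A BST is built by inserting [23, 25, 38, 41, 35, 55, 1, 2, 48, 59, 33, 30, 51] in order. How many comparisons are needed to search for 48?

Search path for 48: 23 -> 25 -> 38 -> 41 -> 55 -> 48
Found: True
Comparisons: 6


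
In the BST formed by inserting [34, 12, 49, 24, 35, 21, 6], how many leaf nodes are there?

Tree built from: [34, 12, 49, 24, 35, 21, 6]
Tree (level-order array): [34, 12, 49, 6, 24, 35, None, None, None, 21]
Rule: A leaf has 0 children.
Per-node child counts:
  node 34: 2 child(ren)
  node 12: 2 child(ren)
  node 6: 0 child(ren)
  node 24: 1 child(ren)
  node 21: 0 child(ren)
  node 49: 1 child(ren)
  node 35: 0 child(ren)
Matching nodes: [6, 21, 35]
Count of leaf nodes: 3


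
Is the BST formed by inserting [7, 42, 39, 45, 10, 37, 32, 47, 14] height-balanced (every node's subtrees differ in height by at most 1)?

Tree (level-order array): [7, None, 42, 39, 45, 10, None, None, 47, None, 37, None, None, 32, None, 14]
Definition: a tree is height-balanced if, at every node, |h(left) - h(right)| <= 1 (empty subtree has height -1).
Bottom-up per-node check:
  node 14: h_left=-1, h_right=-1, diff=0 [OK], height=0
  node 32: h_left=0, h_right=-1, diff=1 [OK], height=1
  node 37: h_left=1, h_right=-1, diff=2 [FAIL (|1--1|=2 > 1)], height=2
  node 10: h_left=-1, h_right=2, diff=3 [FAIL (|-1-2|=3 > 1)], height=3
  node 39: h_left=3, h_right=-1, diff=4 [FAIL (|3--1|=4 > 1)], height=4
  node 47: h_left=-1, h_right=-1, diff=0 [OK], height=0
  node 45: h_left=-1, h_right=0, diff=1 [OK], height=1
  node 42: h_left=4, h_right=1, diff=3 [FAIL (|4-1|=3 > 1)], height=5
  node 7: h_left=-1, h_right=5, diff=6 [FAIL (|-1-5|=6 > 1)], height=6
Node 37 violates the condition: |1 - -1| = 2 > 1.
Result: Not balanced


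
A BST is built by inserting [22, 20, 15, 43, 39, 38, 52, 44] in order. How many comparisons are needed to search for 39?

Search path for 39: 22 -> 43 -> 39
Found: True
Comparisons: 3


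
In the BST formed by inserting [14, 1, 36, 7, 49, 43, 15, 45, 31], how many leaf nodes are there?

Tree built from: [14, 1, 36, 7, 49, 43, 15, 45, 31]
Tree (level-order array): [14, 1, 36, None, 7, 15, 49, None, None, None, 31, 43, None, None, None, None, 45]
Rule: A leaf has 0 children.
Per-node child counts:
  node 14: 2 child(ren)
  node 1: 1 child(ren)
  node 7: 0 child(ren)
  node 36: 2 child(ren)
  node 15: 1 child(ren)
  node 31: 0 child(ren)
  node 49: 1 child(ren)
  node 43: 1 child(ren)
  node 45: 0 child(ren)
Matching nodes: [7, 31, 45]
Count of leaf nodes: 3


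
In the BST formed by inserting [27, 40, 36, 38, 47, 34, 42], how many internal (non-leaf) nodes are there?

Tree built from: [27, 40, 36, 38, 47, 34, 42]
Tree (level-order array): [27, None, 40, 36, 47, 34, 38, 42]
Rule: An internal node has at least one child.
Per-node child counts:
  node 27: 1 child(ren)
  node 40: 2 child(ren)
  node 36: 2 child(ren)
  node 34: 0 child(ren)
  node 38: 0 child(ren)
  node 47: 1 child(ren)
  node 42: 0 child(ren)
Matching nodes: [27, 40, 36, 47]
Count of internal (non-leaf) nodes: 4


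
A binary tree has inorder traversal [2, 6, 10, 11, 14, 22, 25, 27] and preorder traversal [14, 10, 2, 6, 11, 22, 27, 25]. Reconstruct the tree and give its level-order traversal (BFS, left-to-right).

Inorder:  [2, 6, 10, 11, 14, 22, 25, 27]
Preorder: [14, 10, 2, 6, 11, 22, 27, 25]
Algorithm: preorder visits root first, so consume preorder in order;
for each root, split the current inorder slice at that value into
left-subtree inorder and right-subtree inorder, then recurse.
Recursive splits:
  root=14; inorder splits into left=[2, 6, 10, 11], right=[22, 25, 27]
  root=10; inorder splits into left=[2, 6], right=[11]
  root=2; inorder splits into left=[], right=[6]
  root=6; inorder splits into left=[], right=[]
  root=11; inorder splits into left=[], right=[]
  root=22; inorder splits into left=[], right=[25, 27]
  root=27; inorder splits into left=[25], right=[]
  root=25; inorder splits into left=[], right=[]
Reconstructed level-order: [14, 10, 22, 2, 11, 27, 6, 25]


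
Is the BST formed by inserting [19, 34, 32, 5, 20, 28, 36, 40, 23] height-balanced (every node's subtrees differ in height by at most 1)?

Tree (level-order array): [19, 5, 34, None, None, 32, 36, 20, None, None, 40, None, 28, None, None, 23]
Definition: a tree is height-balanced if, at every node, |h(left) - h(right)| <= 1 (empty subtree has height -1).
Bottom-up per-node check:
  node 5: h_left=-1, h_right=-1, diff=0 [OK], height=0
  node 23: h_left=-1, h_right=-1, diff=0 [OK], height=0
  node 28: h_left=0, h_right=-1, diff=1 [OK], height=1
  node 20: h_left=-1, h_right=1, diff=2 [FAIL (|-1-1|=2 > 1)], height=2
  node 32: h_left=2, h_right=-1, diff=3 [FAIL (|2--1|=3 > 1)], height=3
  node 40: h_left=-1, h_right=-1, diff=0 [OK], height=0
  node 36: h_left=-1, h_right=0, diff=1 [OK], height=1
  node 34: h_left=3, h_right=1, diff=2 [FAIL (|3-1|=2 > 1)], height=4
  node 19: h_left=0, h_right=4, diff=4 [FAIL (|0-4|=4 > 1)], height=5
Node 20 violates the condition: |-1 - 1| = 2 > 1.
Result: Not balanced


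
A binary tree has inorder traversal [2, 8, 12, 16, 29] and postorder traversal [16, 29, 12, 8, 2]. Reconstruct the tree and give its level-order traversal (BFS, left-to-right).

Inorder:   [2, 8, 12, 16, 29]
Postorder: [16, 29, 12, 8, 2]
Algorithm: postorder visits root last, so walk postorder right-to-left;
each value is the root of the current inorder slice — split it at that
value, recurse on the right subtree first, then the left.
Recursive splits:
  root=2; inorder splits into left=[], right=[8, 12, 16, 29]
  root=8; inorder splits into left=[], right=[12, 16, 29]
  root=12; inorder splits into left=[], right=[16, 29]
  root=29; inorder splits into left=[16], right=[]
  root=16; inorder splits into left=[], right=[]
Reconstructed level-order: [2, 8, 12, 29, 16]


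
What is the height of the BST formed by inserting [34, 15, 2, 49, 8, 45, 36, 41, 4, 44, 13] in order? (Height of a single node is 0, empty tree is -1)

Insertion order: [34, 15, 2, 49, 8, 45, 36, 41, 4, 44, 13]
Tree (level-order array): [34, 15, 49, 2, None, 45, None, None, 8, 36, None, 4, 13, None, 41, None, None, None, None, None, 44]
Compute height bottom-up (empty subtree = -1):
  height(4) = 1 + max(-1, -1) = 0
  height(13) = 1 + max(-1, -1) = 0
  height(8) = 1 + max(0, 0) = 1
  height(2) = 1 + max(-1, 1) = 2
  height(15) = 1 + max(2, -1) = 3
  height(44) = 1 + max(-1, -1) = 0
  height(41) = 1 + max(-1, 0) = 1
  height(36) = 1 + max(-1, 1) = 2
  height(45) = 1 + max(2, -1) = 3
  height(49) = 1 + max(3, -1) = 4
  height(34) = 1 + max(3, 4) = 5
Height = 5


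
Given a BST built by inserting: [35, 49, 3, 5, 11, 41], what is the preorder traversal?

Tree insertion order: [35, 49, 3, 5, 11, 41]
Tree (level-order array): [35, 3, 49, None, 5, 41, None, None, 11]
Preorder traversal: [35, 3, 5, 11, 49, 41]


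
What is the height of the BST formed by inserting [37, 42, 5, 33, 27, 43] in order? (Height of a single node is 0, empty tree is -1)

Insertion order: [37, 42, 5, 33, 27, 43]
Tree (level-order array): [37, 5, 42, None, 33, None, 43, 27]
Compute height bottom-up (empty subtree = -1):
  height(27) = 1 + max(-1, -1) = 0
  height(33) = 1 + max(0, -1) = 1
  height(5) = 1 + max(-1, 1) = 2
  height(43) = 1 + max(-1, -1) = 0
  height(42) = 1 + max(-1, 0) = 1
  height(37) = 1 + max(2, 1) = 3
Height = 3


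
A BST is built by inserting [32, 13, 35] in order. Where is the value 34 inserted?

Starting tree (level order): [32, 13, 35]
Insertion path: 32 -> 35
Result: insert 34 as left child of 35
Final tree (level order): [32, 13, 35, None, None, 34]


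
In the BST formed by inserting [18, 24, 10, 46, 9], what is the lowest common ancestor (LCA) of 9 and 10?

Tree insertion order: [18, 24, 10, 46, 9]
Tree (level-order array): [18, 10, 24, 9, None, None, 46]
In a BST, the LCA of p=9, q=10 is the first node v on the
root-to-leaf path with p <= v <= q (go left if both < v, right if both > v).
Walk from root:
  at 18: both 9 and 10 < 18, go left
  at 10: 9 <= 10 <= 10, this is the LCA
LCA = 10


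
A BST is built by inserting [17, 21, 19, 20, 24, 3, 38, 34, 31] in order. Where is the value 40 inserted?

Starting tree (level order): [17, 3, 21, None, None, 19, 24, None, 20, None, 38, None, None, 34, None, 31]
Insertion path: 17 -> 21 -> 24 -> 38
Result: insert 40 as right child of 38
Final tree (level order): [17, 3, 21, None, None, 19, 24, None, 20, None, 38, None, None, 34, 40, 31]


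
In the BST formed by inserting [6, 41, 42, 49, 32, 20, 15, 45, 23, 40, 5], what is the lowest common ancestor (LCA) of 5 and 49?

Tree insertion order: [6, 41, 42, 49, 32, 20, 15, 45, 23, 40, 5]
Tree (level-order array): [6, 5, 41, None, None, 32, 42, 20, 40, None, 49, 15, 23, None, None, 45]
In a BST, the LCA of p=5, q=49 is the first node v on the
root-to-leaf path with p <= v <= q (go left if both < v, right if both > v).
Walk from root:
  at 6: 5 <= 6 <= 49, this is the LCA
LCA = 6


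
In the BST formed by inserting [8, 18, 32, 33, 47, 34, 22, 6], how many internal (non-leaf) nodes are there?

Tree built from: [8, 18, 32, 33, 47, 34, 22, 6]
Tree (level-order array): [8, 6, 18, None, None, None, 32, 22, 33, None, None, None, 47, 34]
Rule: An internal node has at least one child.
Per-node child counts:
  node 8: 2 child(ren)
  node 6: 0 child(ren)
  node 18: 1 child(ren)
  node 32: 2 child(ren)
  node 22: 0 child(ren)
  node 33: 1 child(ren)
  node 47: 1 child(ren)
  node 34: 0 child(ren)
Matching nodes: [8, 18, 32, 33, 47]
Count of internal (non-leaf) nodes: 5


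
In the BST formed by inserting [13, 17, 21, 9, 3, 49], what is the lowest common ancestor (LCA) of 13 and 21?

Tree insertion order: [13, 17, 21, 9, 3, 49]
Tree (level-order array): [13, 9, 17, 3, None, None, 21, None, None, None, 49]
In a BST, the LCA of p=13, q=21 is the first node v on the
root-to-leaf path with p <= v <= q (go left if both < v, right if both > v).
Walk from root:
  at 13: 13 <= 13 <= 21, this is the LCA
LCA = 13


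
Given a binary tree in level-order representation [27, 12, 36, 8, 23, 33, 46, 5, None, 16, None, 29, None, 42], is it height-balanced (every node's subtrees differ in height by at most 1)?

Tree (level-order array): [27, 12, 36, 8, 23, 33, 46, 5, None, 16, None, 29, None, 42]
Definition: a tree is height-balanced if, at every node, |h(left) - h(right)| <= 1 (empty subtree has height -1).
Bottom-up per-node check:
  node 5: h_left=-1, h_right=-1, diff=0 [OK], height=0
  node 8: h_left=0, h_right=-1, diff=1 [OK], height=1
  node 16: h_left=-1, h_right=-1, diff=0 [OK], height=0
  node 23: h_left=0, h_right=-1, diff=1 [OK], height=1
  node 12: h_left=1, h_right=1, diff=0 [OK], height=2
  node 29: h_left=-1, h_right=-1, diff=0 [OK], height=0
  node 33: h_left=0, h_right=-1, diff=1 [OK], height=1
  node 42: h_left=-1, h_right=-1, diff=0 [OK], height=0
  node 46: h_left=0, h_right=-1, diff=1 [OK], height=1
  node 36: h_left=1, h_right=1, diff=0 [OK], height=2
  node 27: h_left=2, h_right=2, diff=0 [OK], height=3
All nodes satisfy the balance condition.
Result: Balanced


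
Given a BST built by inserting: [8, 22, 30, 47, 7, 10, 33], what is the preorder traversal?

Tree insertion order: [8, 22, 30, 47, 7, 10, 33]
Tree (level-order array): [8, 7, 22, None, None, 10, 30, None, None, None, 47, 33]
Preorder traversal: [8, 7, 22, 10, 30, 47, 33]


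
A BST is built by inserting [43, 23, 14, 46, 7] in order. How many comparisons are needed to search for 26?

Search path for 26: 43 -> 23
Found: False
Comparisons: 2


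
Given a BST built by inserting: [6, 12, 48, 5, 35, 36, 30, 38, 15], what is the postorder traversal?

Tree insertion order: [6, 12, 48, 5, 35, 36, 30, 38, 15]
Tree (level-order array): [6, 5, 12, None, None, None, 48, 35, None, 30, 36, 15, None, None, 38]
Postorder traversal: [5, 15, 30, 38, 36, 35, 48, 12, 6]


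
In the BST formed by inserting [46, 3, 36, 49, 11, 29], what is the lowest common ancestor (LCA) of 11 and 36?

Tree insertion order: [46, 3, 36, 49, 11, 29]
Tree (level-order array): [46, 3, 49, None, 36, None, None, 11, None, None, 29]
In a BST, the LCA of p=11, q=36 is the first node v on the
root-to-leaf path with p <= v <= q (go left if both < v, right if both > v).
Walk from root:
  at 46: both 11 and 36 < 46, go left
  at 3: both 11 and 36 > 3, go right
  at 36: 11 <= 36 <= 36, this is the LCA
LCA = 36


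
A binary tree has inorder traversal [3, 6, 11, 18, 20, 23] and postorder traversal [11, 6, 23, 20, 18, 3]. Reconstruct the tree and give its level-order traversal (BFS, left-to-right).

Inorder:   [3, 6, 11, 18, 20, 23]
Postorder: [11, 6, 23, 20, 18, 3]
Algorithm: postorder visits root last, so walk postorder right-to-left;
each value is the root of the current inorder slice — split it at that
value, recurse on the right subtree first, then the left.
Recursive splits:
  root=3; inorder splits into left=[], right=[6, 11, 18, 20, 23]
  root=18; inorder splits into left=[6, 11], right=[20, 23]
  root=20; inorder splits into left=[], right=[23]
  root=23; inorder splits into left=[], right=[]
  root=6; inorder splits into left=[], right=[11]
  root=11; inorder splits into left=[], right=[]
Reconstructed level-order: [3, 18, 6, 20, 11, 23]


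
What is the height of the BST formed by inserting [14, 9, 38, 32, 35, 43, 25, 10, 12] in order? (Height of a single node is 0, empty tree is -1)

Insertion order: [14, 9, 38, 32, 35, 43, 25, 10, 12]
Tree (level-order array): [14, 9, 38, None, 10, 32, 43, None, 12, 25, 35]
Compute height bottom-up (empty subtree = -1):
  height(12) = 1 + max(-1, -1) = 0
  height(10) = 1 + max(-1, 0) = 1
  height(9) = 1 + max(-1, 1) = 2
  height(25) = 1 + max(-1, -1) = 0
  height(35) = 1 + max(-1, -1) = 0
  height(32) = 1 + max(0, 0) = 1
  height(43) = 1 + max(-1, -1) = 0
  height(38) = 1 + max(1, 0) = 2
  height(14) = 1 + max(2, 2) = 3
Height = 3


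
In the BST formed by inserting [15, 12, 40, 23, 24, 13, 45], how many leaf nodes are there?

Tree built from: [15, 12, 40, 23, 24, 13, 45]
Tree (level-order array): [15, 12, 40, None, 13, 23, 45, None, None, None, 24]
Rule: A leaf has 0 children.
Per-node child counts:
  node 15: 2 child(ren)
  node 12: 1 child(ren)
  node 13: 0 child(ren)
  node 40: 2 child(ren)
  node 23: 1 child(ren)
  node 24: 0 child(ren)
  node 45: 0 child(ren)
Matching nodes: [13, 24, 45]
Count of leaf nodes: 3


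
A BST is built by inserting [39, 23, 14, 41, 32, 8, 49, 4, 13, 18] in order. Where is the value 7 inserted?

Starting tree (level order): [39, 23, 41, 14, 32, None, 49, 8, 18, None, None, None, None, 4, 13]
Insertion path: 39 -> 23 -> 14 -> 8 -> 4
Result: insert 7 as right child of 4
Final tree (level order): [39, 23, 41, 14, 32, None, 49, 8, 18, None, None, None, None, 4, 13, None, None, None, 7]


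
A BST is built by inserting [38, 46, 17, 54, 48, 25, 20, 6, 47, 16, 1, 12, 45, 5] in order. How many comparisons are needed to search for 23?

Search path for 23: 38 -> 17 -> 25 -> 20
Found: False
Comparisons: 4


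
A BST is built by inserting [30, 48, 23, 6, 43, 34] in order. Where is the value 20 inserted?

Starting tree (level order): [30, 23, 48, 6, None, 43, None, None, None, 34]
Insertion path: 30 -> 23 -> 6
Result: insert 20 as right child of 6
Final tree (level order): [30, 23, 48, 6, None, 43, None, None, 20, 34]


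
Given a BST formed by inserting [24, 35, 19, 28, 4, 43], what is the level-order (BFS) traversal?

Tree insertion order: [24, 35, 19, 28, 4, 43]
Tree (level-order array): [24, 19, 35, 4, None, 28, 43]
BFS from the root, enqueuing left then right child of each popped node:
  queue [24] -> pop 24, enqueue [19, 35], visited so far: [24]
  queue [19, 35] -> pop 19, enqueue [4], visited so far: [24, 19]
  queue [35, 4] -> pop 35, enqueue [28, 43], visited so far: [24, 19, 35]
  queue [4, 28, 43] -> pop 4, enqueue [none], visited so far: [24, 19, 35, 4]
  queue [28, 43] -> pop 28, enqueue [none], visited so far: [24, 19, 35, 4, 28]
  queue [43] -> pop 43, enqueue [none], visited so far: [24, 19, 35, 4, 28, 43]
Result: [24, 19, 35, 4, 28, 43]


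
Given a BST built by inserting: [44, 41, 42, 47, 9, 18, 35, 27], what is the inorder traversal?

Tree insertion order: [44, 41, 42, 47, 9, 18, 35, 27]
Tree (level-order array): [44, 41, 47, 9, 42, None, None, None, 18, None, None, None, 35, 27]
Inorder traversal: [9, 18, 27, 35, 41, 42, 44, 47]


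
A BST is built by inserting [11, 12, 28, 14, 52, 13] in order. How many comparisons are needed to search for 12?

Search path for 12: 11 -> 12
Found: True
Comparisons: 2


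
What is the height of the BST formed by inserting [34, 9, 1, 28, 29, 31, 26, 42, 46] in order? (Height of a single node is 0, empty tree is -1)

Insertion order: [34, 9, 1, 28, 29, 31, 26, 42, 46]
Tree (level-order array): [34, 9, 42, 1, 28, None, 46, None, None, 26, 29, None, None, None, None, None, 31]
Compute height bottom-up (empty subtree = -1):
  height(1) = 1 + max(-1, -1) = 0
  height(26) = 1 + max(-1, -1) = 0
  height(31) = 1 + max(-1, -1) = 0
  height(29) = 1 + max(-1, 0) = 1
  height(28) = 1 + max(0, 1) = 2
  height(9) = 1 + max(0, 2) = 3
  height(46) = 1 + max(-1, -1) = 0
  height(42) = 1 + max(-1, 0) = 1
  height(34) = 1 + max(3, 1) = 4
Height = 4


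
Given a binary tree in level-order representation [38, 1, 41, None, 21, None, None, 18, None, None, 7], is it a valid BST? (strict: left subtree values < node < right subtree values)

Level-order array: [38, 1, 41, None, 21, None, None, 18, None, None, 7]
Validate using subtree bounds (lo, hi): at each node, require lo < value < hi,
then recurse left with hi=value and right with lo=value.
Preorder trace (stopping at first violation):
  at node 38 with bounds (-inf, +inf): OK
  at node 1 with bounds (-inf, 38): OK
  at node 21 with bounds (1, 38): OK
  at node 18 with bounds (1, 21): OK
  at node 7 with bounds (18, 21): VIOLATION
Node 7 violates its bound: not (18 < 7 < 21).
Result: Not a valid BST
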